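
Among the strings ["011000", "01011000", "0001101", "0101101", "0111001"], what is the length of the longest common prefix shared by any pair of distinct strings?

6

The deepest shared node is where two words last agree before diverging.
"01011000" and "0101101" agree on "010110" (6 characters) before diverging; nothing deeper is shared.
Longest shared-prefix length: 6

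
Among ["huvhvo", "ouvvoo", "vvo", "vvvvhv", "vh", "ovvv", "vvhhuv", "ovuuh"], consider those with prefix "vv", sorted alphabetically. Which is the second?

vvo

Words with prefix "vv", in lexicographic order: "vvhhuv", "vvo", "vvvvhv"
The 2nd is vvo.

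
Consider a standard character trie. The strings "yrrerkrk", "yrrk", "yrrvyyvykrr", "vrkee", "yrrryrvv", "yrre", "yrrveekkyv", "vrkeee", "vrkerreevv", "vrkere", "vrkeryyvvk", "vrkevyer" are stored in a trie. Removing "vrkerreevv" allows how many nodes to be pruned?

5

After clearing the end-marker at "vrkerreevv", prune upward until reaching a node still needed by another word.
The suffix "reevv" (5 nodes) is used only by "vrkerreevv"; the node for "vrker" still has the child "e", so pruning stops there.
Nodes removed: 5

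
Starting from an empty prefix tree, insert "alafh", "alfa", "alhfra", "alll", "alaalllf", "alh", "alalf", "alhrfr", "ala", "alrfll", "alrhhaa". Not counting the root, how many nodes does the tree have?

31

Count nodes per top-level branch (shared prefixes stored once):
  'a'-branch (ala, alaalllf, alafh, alalf, alfa, alh, alhfra, alhrfr, alll, alrfll, alrhhaa): 31 nodes
Sum: 31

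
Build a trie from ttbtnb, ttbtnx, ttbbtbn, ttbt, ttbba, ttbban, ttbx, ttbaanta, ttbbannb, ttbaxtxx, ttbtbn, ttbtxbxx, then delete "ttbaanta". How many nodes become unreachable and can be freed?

After clearing the end-marker at "ttbaanta", prune upward until reaching a node still needed by another word.
The suffix "anta" (4 nodes) is used only by "ttbaanta"; the node for "ttba" still has the child "x", so pruning stops there.
Nodes removed: 4

4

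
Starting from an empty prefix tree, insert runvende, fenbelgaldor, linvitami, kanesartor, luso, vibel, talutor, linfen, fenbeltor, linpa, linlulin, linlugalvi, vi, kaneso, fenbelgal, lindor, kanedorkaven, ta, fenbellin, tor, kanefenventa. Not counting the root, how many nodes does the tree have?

97

Insert word by word; a character creates a node only if that edge doesn't already exist:
  "runvende" → 8 new (r, u, n, v, e, n, d, e)
  "fenbelgaldor" → 12 new (f, e, n, b, e, l, g, a, l, d, o, r)
  "linvitami" → 9 new (l, i, n, v, i, t, a, m, i)
  "kanesartor" → 10 new (k, a, n, e, s, a, r, t, o, r)
  "luso" → prefix "l" already present; 3 new (u, s, o)
  "vibel" → 5 new (v, i, b, e, l)
  "talutor" → 7 new (t, a, l, u, t, o, r)
  "linfen" → prefix "lin" already present; 3 new (f, e, n)
  "fenbeltor" → prefix "fenbel" already present; 3 new (t, o, r)
  "linpa" → prefix "lin" already present; 2 new (p, a)
  "linlulin" → prefix "lin" already present; 5 new (l, u, l, i, n)
  "linlugalvi" → prefix "linlu" already present; 5 new (g, a, l, v, i)
  "vi" → prefix "vi" already present; 0 new (none)
  "kaneso" → prefix "kanes" already present; 1 new (o)
  "fenbelgal" → prefix "fenbelgal" already present; 0 new (none)
  "lindor" → prefix "lin" already present; 3 new (d, o, r)
  "kanedorkaven" → prefix "kane" already present; 8 new (d, o, r, k, a, v, e, n)
  "ta" → prefix "ta" already present; 0 new (none)
  "fenbellin" → prefix "fenbel" already present; 3 new (l, i, n)
  "tor" → prefix "t" already present; 2 new (o, r)
  "kanefenventa" → prefix "kane" already present; 8 new (f, e, n, v, e, n, t, a)
Total nodes = 8 + 12 + 9 + 10 + 3 + 5 + 7 + 3 + 3 + 2 + 5 + 5 + 0 + 1 + 0 + 3 + 8 + 0 + 3 + 2 + 8 = 97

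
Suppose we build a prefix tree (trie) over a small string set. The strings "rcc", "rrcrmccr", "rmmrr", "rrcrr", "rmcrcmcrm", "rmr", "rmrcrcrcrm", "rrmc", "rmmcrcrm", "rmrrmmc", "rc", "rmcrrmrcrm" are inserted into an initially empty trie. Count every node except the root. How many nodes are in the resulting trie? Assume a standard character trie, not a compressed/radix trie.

47

Trace insertions, counting only characters that open a new branch:
  "rcc" → 3 new (r, c, c)
  "rrcrmccr" → prefix "r" already present; 7 new (r, c, r, m, c, c, r)
  "rmmrr" → prefix "r" already present; 4 new (m, m, r, r)
  "rrcrr" → prefix "rrcr" already present; 1 new (r)
  "rmcrcmcrm" → prefix "rm" already present; 7 new (c, r, c, m, c, r, m)
  "rmr" → prefix "rm" already present; 1 new (r)
  "rmrcrcrcrm" → prefix "rmr" already present; 7 new (c, r, c, r, c, r, m)
  "rrmc" → prefix "rr" already present; 2 new (m, c)
  "rmmcrcrm" → prefix "rmm" already present; 5 new (c, r, c, r, m)
  "rmrrmmc" → prefix "rmr" already present; 4 new (r, m, m, c)
  "rc" → prefix "rc" already present; 0 new (none)
  "rmcrrmrcrm" → prefix "rmcr" already present; 6 new (r, m, r, c, r, m)
Total nodes = 3 + 7 + 4 + 1 + 7 + 1 + 7 + 2 + 5 + 4 + 0 + 6 = 47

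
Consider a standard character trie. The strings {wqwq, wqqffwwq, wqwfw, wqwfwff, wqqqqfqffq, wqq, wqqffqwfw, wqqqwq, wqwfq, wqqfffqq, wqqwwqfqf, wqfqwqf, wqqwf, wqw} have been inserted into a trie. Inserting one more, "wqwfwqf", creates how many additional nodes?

2

The longest prefix of "wqwfwqf" already in the trie is "wqwfw" (length 5).
Each of the 2 remaining characters creates one node.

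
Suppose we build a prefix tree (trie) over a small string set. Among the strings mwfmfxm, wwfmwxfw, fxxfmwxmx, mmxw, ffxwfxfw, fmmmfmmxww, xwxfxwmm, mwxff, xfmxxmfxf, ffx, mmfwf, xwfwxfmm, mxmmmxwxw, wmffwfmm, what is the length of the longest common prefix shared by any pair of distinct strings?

Look for the deepest trie node that still has at least two words in its subtree.
"ffx" and "ffxwfxfw" agree on "ffx" (3 characters) before diverging; nothing deeper is shared.
Longest shared-prefix length: 3

3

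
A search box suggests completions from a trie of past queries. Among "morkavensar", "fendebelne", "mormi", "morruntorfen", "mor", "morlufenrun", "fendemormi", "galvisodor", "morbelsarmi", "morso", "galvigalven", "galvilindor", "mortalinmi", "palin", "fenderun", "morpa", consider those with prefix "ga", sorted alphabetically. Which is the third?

galvisodor

DFS of the "ga" subtree visits, in order: "galvigalven", "galvilindor", "galvisodor"
The 3rd is galvisodor.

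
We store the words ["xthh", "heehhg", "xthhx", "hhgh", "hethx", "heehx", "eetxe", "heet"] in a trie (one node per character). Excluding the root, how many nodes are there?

24

Trace insertions, counting only characters that open a new branch:
  "xthh" → 4 new (x, t, h, h)
  "heehhg" → 6 new (h, e, e, h, h, g)
  "xthhx" → prefix "xthh" already present; 1 new (x)
  "hhgh" → prefix "h" already present; 3 new (h, g, h)
  "hethx" → prefix "he" already present; 3 new (t, h, x)
  "heehx" → prefix "heeh" already present; 1 new (x)
  "eetxe" → 5 new (e, e, t, x, e)
  "heet" → prefix "hee" already present; 1 new (t)
Total nodes = 4 + 6 + 1 + 3 + 3 + 1 + 5 + 1 = 24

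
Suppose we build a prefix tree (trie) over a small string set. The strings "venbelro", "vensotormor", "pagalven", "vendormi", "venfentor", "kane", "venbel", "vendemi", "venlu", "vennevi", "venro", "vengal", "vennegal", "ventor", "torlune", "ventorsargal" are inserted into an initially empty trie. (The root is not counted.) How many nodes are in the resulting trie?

72

For each word, the new-node count is its length minus the longest prefix already in the trie:
  "venbelro" → 8 new (v, e, n, b, e, l, r, o)
  "vensotormor" → prefix "ven" already present; 8 new (s, o, t, o, r, m, o, r)
  "pagalven" → 8 new (p, a, g, a, l, v, e, n)
  "vendormi" → prefix "ven" already present; 5 new (d, o, r, m, i)
  "venfentor" → prefix "ven" already present; 6 new (f, e, n, t, o, r)
  "kane" → 4 new (k, a, n, e)
  "venbel" → prefix "venbel" already present; 0 new (none)
  "vendemi" → prefix "vend" already present; 3 new (e, m, i)
  "venlu" → prefix "ven" already present; 2 new (l, u)
  "vennevi" → prefix "ven" already present; 4 new (n, e, v, i)
  "venro" → prefix "ven" already present; 2 new (r, o)
  "vengal" → prefix "ven" already present; 3 new (g, a, l)
  "vennegal" → prefix "venne" already present; 3 new (g, a, l)
  "ventor" → prefix "ven" already present; 3 new (t, o, r)
  "torlune" → 7 new (t, o, r, l, u, n, e)
  "ventorsargal" → prefix "ventor" already present; 6 new (s, a, r, g, a, l)
Total nodes = 8 + 8 + 8 + 5 + 6 + 4 + 0 + 3 + 2 + 4 + 2 + 3 + 3 + 3 + 7 + 6 = 72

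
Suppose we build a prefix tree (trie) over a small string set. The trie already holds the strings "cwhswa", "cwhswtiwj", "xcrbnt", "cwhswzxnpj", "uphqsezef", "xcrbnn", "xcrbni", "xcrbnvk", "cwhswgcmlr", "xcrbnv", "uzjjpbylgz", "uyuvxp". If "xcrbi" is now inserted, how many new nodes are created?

1

Walking "xcrbi" from the root, the first 4 characters ("xcrb") follow existing edges; "i" is the first miss.
Each of the 1 remaining characters creates one node.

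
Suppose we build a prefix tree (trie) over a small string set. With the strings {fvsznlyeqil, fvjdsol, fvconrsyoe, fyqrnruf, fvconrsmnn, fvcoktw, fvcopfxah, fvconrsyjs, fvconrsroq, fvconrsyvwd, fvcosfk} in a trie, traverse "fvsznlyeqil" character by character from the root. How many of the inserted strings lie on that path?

1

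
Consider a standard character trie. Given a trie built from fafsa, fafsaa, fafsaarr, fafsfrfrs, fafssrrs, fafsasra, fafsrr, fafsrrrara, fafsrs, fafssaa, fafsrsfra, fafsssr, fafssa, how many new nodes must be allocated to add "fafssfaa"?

3

Walking "fafssfaa" from the root, the first 5 characters ("fafss") follow existing edges; "f" is the first miss.
So 8 − 5 = 3 new nodes.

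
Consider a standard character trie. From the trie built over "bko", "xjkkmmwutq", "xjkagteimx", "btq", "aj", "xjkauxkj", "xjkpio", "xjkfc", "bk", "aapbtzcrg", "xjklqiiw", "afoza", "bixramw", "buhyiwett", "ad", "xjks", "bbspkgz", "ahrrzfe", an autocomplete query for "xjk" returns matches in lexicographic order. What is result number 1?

Words with prefix "xjk", in lexicographic order: "xjkagteimx", "xjkauxkj", "xjkfc", "xjkkmmwutq", "xjklqiiw", "xjkpio", "xjks"
The 1st is xjkagteimx.

xjkagteimx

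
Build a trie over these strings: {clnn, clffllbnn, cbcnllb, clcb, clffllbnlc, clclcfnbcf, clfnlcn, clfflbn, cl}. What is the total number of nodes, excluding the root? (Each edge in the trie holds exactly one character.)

34

Insert word by word; a character creates a node only if that edge doesn't already exist:
  "clnn" → 4 new (c, l, n, n)
  "clffllbnn" → prefix "cl" already present; 7 new (f, f, l, l, b, n, n)
  "cbcnllb" → prefix "c" already present; 6 new (b, c, n, l, l, b)
  "clcb" → prefix "cl" already present; 2 new (c, b)
  "clffllbnlc" → prefix "clffllbn" already present; 2 new (l, c)
  "clclcfnbcf" → prefix "clc" already present; 7 new (l, c, f, n, b, c, f)
  "clfnlcn" → prefix "clf" already present; 4 new (n, l, c, n)
  "clfflbn" → prefix "clffl" already present; 2 new (b, n)
  "cl" → prefix "cl" already present; 0 new (none)
Total nodes = 4 + 7 + 6 + 2 + 2 + 7 + 4 + 2 + 0 = 34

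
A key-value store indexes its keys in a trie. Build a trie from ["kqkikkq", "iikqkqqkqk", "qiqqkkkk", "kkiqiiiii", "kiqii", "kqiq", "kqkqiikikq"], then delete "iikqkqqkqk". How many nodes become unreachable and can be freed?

After clearing the end-marker at "iikqkqqkqk", prune upward until reaching a node still needed by another word.
No other word shares any prefix with "iikqkqqkqk", so all 10 of its nodes go.
Nodes removed: 10

10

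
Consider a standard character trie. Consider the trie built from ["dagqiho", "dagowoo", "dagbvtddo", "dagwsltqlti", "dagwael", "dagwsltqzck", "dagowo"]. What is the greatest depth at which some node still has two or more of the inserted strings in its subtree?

The deepest shared node is where two words last agree before diverging.
e.g. "dagwsltqlti" and "dagwsltqzck" share the prefix "dagwsltq" of length 8; no pair shares a longer one.
Longest shared-prefix length: 8

8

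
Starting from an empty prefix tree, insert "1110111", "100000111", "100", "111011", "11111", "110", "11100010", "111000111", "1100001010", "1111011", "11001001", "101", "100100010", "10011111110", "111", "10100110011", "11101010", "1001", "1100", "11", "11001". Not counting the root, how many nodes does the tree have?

63

For each word, the new-node count is its length minus the longest prefix already in the trie:
  "1110111" → 7 new (1, 1, 1, 0, 1, 1, 1)
  "100000111" → prefix "1" already present; 8 new (0, 0, 0, 0, 0, 1, 1, 1)
  "100" → prefix "100" already present; 0 new (none)
  "111011" → prefix "111011" already present; 0 new (none)
  "11111" → prefix "111" already present; 2 new (1, 1)
  "110" → prefix "11" already present; 1 new (0)
  "11100010" → prefix "1110" already present; 4 new (0, 0, 1, 0)
  "111000111" → prefix "1110001" already present; 2 new (1, 1)
  "1100001010" → prefix "110" already present; 7 new (0, 0, 0, 1, 0, 1, 0)
  "1111011" → prefix "1111" already present; 3 new (0, 1, 1)
  "11001001" → prefix "1100" already present; 4 new (1, 0, 0, 1)
  "101" → prefix "10" already present; 1 new (1)
  "100100010" → prefix "100" already present; 6 new (1, 0, 0, 0, 1, 0)
  "10011111110" → prefix "1001" already present; 7 new (1, 1, 1, 1, 1, 1, 0)
  "111" → prefix "111" already present; 0 new (none)
  "10100110011" → prefix "101" already present; 8 new (0, 0, 1, 1, 0, 0, 1, 1)
  "11101010" → prefix "11101" already present; 3 new (0, 1, 0)
  "1001" → prefix "1001" already present; 0 new (none)
  "1100" → prefix "1100" already present; 0 new (none)
  "11" → prefix "11" already present; 0 new (none)
  "11001" → prefix "11001" already present; 0 new (none)
Total nodes = 7 + 8 + 0 + 0 + 2 + 1 + 4 + 2 + 7 + 3 + 4 + 1 + 6 + 7 + 0 + 8 + 3 + 0 + 0 + 0 + 0 = 63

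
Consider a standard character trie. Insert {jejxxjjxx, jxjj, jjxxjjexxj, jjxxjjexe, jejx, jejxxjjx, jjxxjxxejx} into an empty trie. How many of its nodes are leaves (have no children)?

Leaves are exactly the stored words that no other stored word extends.
Those words: "jejxxjjxx", "jjxxjjexe", "jjxxjjexxj", "jjxxjxxejx", "jxjj"
Leaf count: 5

5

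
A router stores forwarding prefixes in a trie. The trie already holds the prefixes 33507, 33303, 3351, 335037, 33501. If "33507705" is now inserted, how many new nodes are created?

"33507" is already a path in the trie; the remaining "705" must be added.
Each of the 3 remaining characters creates one node.

3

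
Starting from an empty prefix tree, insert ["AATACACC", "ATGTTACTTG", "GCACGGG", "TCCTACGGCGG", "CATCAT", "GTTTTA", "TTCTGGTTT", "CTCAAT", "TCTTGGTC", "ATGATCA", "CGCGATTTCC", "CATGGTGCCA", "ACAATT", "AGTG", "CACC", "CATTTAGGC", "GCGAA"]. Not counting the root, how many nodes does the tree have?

Insert word by word; a character creates a node only if that edge doesn't already exist:
  "AATACACC" → 8 new (A, A, T, A, C, A, C, C)
  "ATGTTACTTG" → prefix "A" already present; 9 new (T, G, T, T, A, C, T, T, G)
  "GCACGGG" → 7 new (G, C, A, C, G, G, G)
  "TCCTACGGCGG" → 11 new (T, C, C, T, A, C, G, G, C, G, G)
  "CATCAT" → 6 new (C, A, T, C, A, T)
  "GTTTTA" → prefix "G" already present; 5 new (T, T, T, T, A)
  "TTCTGGTTT" → prefix "T" already present; 8 new (T, C, T, G, G, T, T, T)
  "CTCAAT" → prefix "C" already present; 5 new (T, C, A, A, T)
  "TCTTGGTC" → prefix "TC" already present; 6 new (T, T, G, G, T, C)
  "ATGATCA" → prefix "ATG" already present; 4 new (A, T, C, A)
  "CGCGATTTCC" → prefix "C" already present; 9 new (G, C, G, A, T, T, T, C, C)
  "CATGGTGCCA" → prefix "CAT" already present; 7 new (G, G, T, G, C, C, A)
  "ACAATT" → prefix "A" already present; 5 new (C, A, A, T, T)
  "AGTG" → prefix "A" already present; 3 new (G, T, G)
  "CACC" → prefix "CA" already present; 2 new (C, C)
  "CATTTAGGC" → prefix "CAT" already present; 6 new (T, T, A, G, G, C)
  "GCGAA" → prefix "GC" already present; 3 new (G, A, A)
Total nodes = 8 + 9 + 7 + 11 + 6 + 5 + 8 + 5 + 6 + 4 + 9 + 7 + 5 + 3 + 2 + 6 + 3 = 104

104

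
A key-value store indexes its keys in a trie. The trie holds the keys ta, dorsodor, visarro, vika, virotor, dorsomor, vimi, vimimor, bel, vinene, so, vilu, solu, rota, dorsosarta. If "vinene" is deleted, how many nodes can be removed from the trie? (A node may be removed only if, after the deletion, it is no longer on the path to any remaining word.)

Walk "vinene" from the leaf back toward the root, removing each node that no remaining word uses.
The suffix "nene" (4 nodes) is used only by "vinene"; the node for "vi" still has the child "s", so pruning stops there.
Nodes removed: 4

4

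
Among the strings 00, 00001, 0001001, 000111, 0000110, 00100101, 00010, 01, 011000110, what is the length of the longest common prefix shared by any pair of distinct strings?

5

Equivalently: take the maximum, over all pairs, of their longest common prefix length.
"00001" and "0000110" agree on "00001" (5 characters) before diverging; nothing deeper is shared.
Longest shared-prefix length: 5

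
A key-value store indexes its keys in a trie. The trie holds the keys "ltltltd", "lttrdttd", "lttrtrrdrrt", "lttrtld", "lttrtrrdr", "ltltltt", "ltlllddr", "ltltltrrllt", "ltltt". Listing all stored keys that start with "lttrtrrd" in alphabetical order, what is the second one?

lttrtrrdrrt

Words with prefix "lttrtrrd", in lexicographic order: "lttrtrrdr", "lttrtrrdrrt"
Position 2: lttrtrrdrrt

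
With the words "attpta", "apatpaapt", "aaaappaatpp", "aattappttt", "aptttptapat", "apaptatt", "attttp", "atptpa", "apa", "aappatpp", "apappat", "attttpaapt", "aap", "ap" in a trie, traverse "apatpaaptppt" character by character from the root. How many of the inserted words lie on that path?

Traverse "apatpaaptppt" character by character; count nodes along the way that are marked as word ends.
Prefixes of the query that are stored words: "ap", "apa", "apatpaapt"
Count: 3

3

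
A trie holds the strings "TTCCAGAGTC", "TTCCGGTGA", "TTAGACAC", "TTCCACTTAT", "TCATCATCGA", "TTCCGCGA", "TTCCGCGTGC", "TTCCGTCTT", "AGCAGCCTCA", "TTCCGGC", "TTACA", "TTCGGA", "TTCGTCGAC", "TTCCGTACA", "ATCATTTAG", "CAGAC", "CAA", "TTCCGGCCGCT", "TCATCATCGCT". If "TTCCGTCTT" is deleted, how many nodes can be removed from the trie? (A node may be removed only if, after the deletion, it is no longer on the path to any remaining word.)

A node on "TTCCGTCTT"'s path can go only if nothing else ends at it or branches off below it.
The suffix "CTT" (3 nodes) is used only by "TTCCGTCTT"; the node for "TTCCGT" still has the child "A", so pruning stops there.
Nodes removed: 3

3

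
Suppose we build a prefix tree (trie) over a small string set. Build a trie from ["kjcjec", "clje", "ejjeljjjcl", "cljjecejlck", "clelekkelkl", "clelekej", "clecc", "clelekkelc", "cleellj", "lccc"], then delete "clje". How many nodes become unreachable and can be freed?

Walk "clje" from the leaf back toward the root, removing each node that no remaining word uses.
The suffix "e" (1 node) is used only by "clje"; the node for "clj" still has the child "j", so pruning stops there.
Nodes removed: 1

1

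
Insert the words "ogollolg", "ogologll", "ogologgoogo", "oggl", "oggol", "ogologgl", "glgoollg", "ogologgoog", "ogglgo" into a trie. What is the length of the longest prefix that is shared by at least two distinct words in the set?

10

The deepest shared node is where two words last agree before diverging.
e.g. "ogologgoog" and "ogologgoogo" share the prefix "ogologgoog" of length 10; no pair shares a longer one.
Longest shared-prefix length: 10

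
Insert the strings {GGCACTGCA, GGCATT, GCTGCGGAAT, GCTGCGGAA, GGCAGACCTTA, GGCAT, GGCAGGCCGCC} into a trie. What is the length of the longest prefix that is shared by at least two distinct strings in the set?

Look for the deepest trie node that still has at least two words in its subtree.
"GCTGCGGAA" and "GCTGCGGAAT" agree on "GCTGCGGAA" (9 characters) before diverging; nothing deeper is shared.
Longest shared-prefix length: 9

9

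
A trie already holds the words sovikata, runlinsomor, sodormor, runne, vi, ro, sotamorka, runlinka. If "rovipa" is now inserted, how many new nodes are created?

The longest prefix of "rovipa" already in the trie is "ro" (length 2).
New nodes needed: |"rovipa"| − 2 = 6 − 2 = 4.

4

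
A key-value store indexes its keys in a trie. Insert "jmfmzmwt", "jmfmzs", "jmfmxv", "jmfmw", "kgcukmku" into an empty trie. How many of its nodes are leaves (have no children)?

A leaf is a node with no children — equivalently, the end of a word that is not a proper prefix of any other stored word.
Those words: "jmfmw", "jmfmxv", "jmfmzmwt", "jmfmzs", "kgcukmku"
Leaf count: 5

5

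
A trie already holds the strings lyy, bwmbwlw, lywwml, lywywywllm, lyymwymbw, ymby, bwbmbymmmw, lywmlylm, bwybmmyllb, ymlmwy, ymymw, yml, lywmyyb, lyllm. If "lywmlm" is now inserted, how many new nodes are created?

Walking "lywmlm" from the root, the first 5 characters ("lywml") follow existing edges; "m" is the first miss.
New nodes needed: |"lywmlm"| − 5 = 6 − 5 = 1.

1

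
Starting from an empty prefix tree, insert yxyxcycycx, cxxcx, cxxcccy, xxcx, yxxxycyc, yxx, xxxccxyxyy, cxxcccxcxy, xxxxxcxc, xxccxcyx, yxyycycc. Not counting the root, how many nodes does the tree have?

55

Count nodes per top-level branch (shared prefixes stored once):
  'c'-branch (cxxcccxcxy, cxxcccy, cxxcx): 12 nodes
  'x'-branch (xxccxcyx, xxcx, xxxccxyxyy, xxxxxcxc): 22 nodes
  'y'-branch (yxx, yxxxycyc, yxyxcycycx, yxyycycc): 21 nodes
Sum: 55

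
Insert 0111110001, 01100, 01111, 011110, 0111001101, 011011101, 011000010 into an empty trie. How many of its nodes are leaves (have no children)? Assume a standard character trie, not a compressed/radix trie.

5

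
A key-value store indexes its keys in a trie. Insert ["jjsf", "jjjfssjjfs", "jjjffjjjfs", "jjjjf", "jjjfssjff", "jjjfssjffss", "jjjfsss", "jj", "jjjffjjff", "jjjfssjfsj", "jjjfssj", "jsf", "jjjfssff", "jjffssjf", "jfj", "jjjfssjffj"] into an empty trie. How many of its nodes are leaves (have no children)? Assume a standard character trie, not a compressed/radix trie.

Leaves are exactly the stored words that no other stored word extends.
Those words: "jfj", "jjffssjf", "jjjffjjff", "jjjffjjjfs", "jjjfssff", "jjjfssjffj", "jjjfssjffss", "jjjfssjfsj", "jjjfssjjfs", "jjjfsss", "jjjjf", "jjsf", "jsf"
Leaf count: 13

13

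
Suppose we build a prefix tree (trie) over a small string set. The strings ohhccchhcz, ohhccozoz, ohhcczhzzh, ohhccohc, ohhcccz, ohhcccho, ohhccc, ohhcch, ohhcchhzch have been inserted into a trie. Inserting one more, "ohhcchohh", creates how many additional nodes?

Walking "ohhcchohh" from the root, the first 6 characters ("ohhcch") follow existing edges; "o" is the first miss.
New nodes needed: |"ohhcchohh"| − 6 = 9 − 6 = 3.

3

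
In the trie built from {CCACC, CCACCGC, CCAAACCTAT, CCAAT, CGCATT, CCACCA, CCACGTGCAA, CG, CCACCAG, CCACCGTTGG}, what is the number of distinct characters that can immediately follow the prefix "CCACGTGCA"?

1

Walk "CCACGTGCA" from the root, arriving at one node.
Distinct next characters after "CCACGTGCA": A.
That node has 1 child edge.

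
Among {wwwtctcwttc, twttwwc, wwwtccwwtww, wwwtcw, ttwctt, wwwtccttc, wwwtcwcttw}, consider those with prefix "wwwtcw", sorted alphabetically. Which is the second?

Filter for "wwwtcw…" and sort: "wwwtcw", "wwwtcwcttw"
Position 2: wwwtcwcttw

wwwtcwcttw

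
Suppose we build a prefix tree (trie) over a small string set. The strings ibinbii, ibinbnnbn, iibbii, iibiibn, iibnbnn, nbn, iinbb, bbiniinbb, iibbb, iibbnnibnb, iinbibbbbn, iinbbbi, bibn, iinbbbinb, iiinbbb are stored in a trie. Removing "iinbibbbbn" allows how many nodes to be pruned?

6

Walk "iinbibbbbn" from the leaf back toward the root, removing each node that no remaining word uses.
The suffix "ibbbbn" (6 nodes) is used only by "iinbibbbbn"; the node for "iinb" still has the child "b", so pruning stops there.
Nodes removed: 6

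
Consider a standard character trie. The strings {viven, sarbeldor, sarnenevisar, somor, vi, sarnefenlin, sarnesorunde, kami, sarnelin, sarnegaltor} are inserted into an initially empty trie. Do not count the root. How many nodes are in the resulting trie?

53

Count nodes per top-level branch (shared prefixes stored once):
  'k'-branch (kami): 4 nodes
  's'-branch (sarbeldor, sarnefenlin, sarnegaltor, sarnelin, sarnenevisar, sarnesorunde, somor): 44 nodes
  'v'-branch (vi, viven): 5 nodes
Sum: 53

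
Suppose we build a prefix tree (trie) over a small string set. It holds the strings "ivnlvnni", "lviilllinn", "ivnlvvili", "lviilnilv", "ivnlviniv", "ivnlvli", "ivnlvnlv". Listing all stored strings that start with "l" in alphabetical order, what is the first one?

lviilllinn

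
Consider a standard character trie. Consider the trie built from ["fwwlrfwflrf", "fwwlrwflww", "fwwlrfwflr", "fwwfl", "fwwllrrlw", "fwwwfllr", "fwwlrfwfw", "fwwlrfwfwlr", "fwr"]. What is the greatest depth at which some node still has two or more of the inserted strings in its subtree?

Look for the deepest trie node that still has at least two words in its subtree.
"fwwlrfwflr" and "fwwlrfwflrf" agree on "fwwlrfwflr" (10 characters) before diverging; nothing deeper is shared.
Longest shared-prefix length: 10

10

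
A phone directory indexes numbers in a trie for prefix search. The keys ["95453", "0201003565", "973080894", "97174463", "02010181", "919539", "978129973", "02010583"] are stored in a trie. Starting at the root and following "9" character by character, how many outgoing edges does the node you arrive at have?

3

Follow the path "9" to its node, then look at its outgoing edges.
Distinct next characters after "9": 1, 5, 7.
That node has 3 child edges.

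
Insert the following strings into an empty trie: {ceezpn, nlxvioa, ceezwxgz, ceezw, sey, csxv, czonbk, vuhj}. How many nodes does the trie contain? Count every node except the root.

32

Count nodes per top-level branch (shared prefixes stored once):
  'c'-branch (ceezpn, ceezw, ceezwxgz, csxv, czonbk): 18 nodes
  'n'-branch (nlxvioa): 7 nodes
  's'-branch (sey): 3 nodes
  'v'-branch (vuhj): 4 nodes
Sum: 32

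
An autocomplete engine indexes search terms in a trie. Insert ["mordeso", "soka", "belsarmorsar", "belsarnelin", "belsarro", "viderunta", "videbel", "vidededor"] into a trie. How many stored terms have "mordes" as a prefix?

1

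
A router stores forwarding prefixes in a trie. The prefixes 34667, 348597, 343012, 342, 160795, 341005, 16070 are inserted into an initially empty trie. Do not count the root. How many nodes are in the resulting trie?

Trie structure (* marks end of a word):
(root)
├─ 1
│  └─ 6
│     └─ 0
│        └─ 7
│           ├─ 0 *
│           └─ 9
│              └─ 5 *
└─ 3
   └─ 4
      ├─ 1
      │  └─ 0
      │     └─ 0
      │        └─ 5 *
      ├─ 2 *
      ├─ 3
      │  └─ 0
      │     └─ 1
      │        └─ 2 *
      ├─ 6
      │  └─ 6
      │     └─ 7 *
      └─ 8
         └─ 5
            └─ 9
               └─ 7 *
Counting every labelled node above: 25.

25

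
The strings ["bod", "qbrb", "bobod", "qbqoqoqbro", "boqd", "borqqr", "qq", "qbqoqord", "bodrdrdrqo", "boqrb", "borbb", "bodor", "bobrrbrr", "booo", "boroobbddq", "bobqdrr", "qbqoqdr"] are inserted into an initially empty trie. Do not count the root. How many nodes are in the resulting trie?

60

Trace insertions, counting only characters that open a new branch:
  "bod" → 3 new (b, o, d)
  "qbrb" → 4 new (q, b, r, b)
  "bobod" → prefix "bo" already present; 3 new (b, o, d)
  "qbqoqoqbro" → prefix "qb" already present; 8 new (q, o, q, o, q, b, r, o)
  "boqd" → prefix "bo" already present; 2 new (q, d)
  "borqqr" → prefix "bo" already present; 4 new (r, q, q, r)
  "qq" → prefix "q" already present; 1 new (q)
  "qbqoqord" → prefix "qbqoqo" already present; 2 new (r, d)
  "bodrdrdrqo" → prefix "bod" already present; 7 new (r, d, r, d, r, q, o)
  "boqrb" → prefix "boq" already present; 2 new (r, b)
  "borbb" → prefix "bor" already present; 2 new (b, b)
  "bodor" → prefix "bod" already present; 2 new (o, r)
  "bobrrbrr" → prefix "bob" already present; 5 new (r, r, b, r, r)
  "booo" → prefix "bo" already present; 2 new (o, o)
  "boroobbddq" → prefix "bor" already present; 7 new (o, o, b, b, d, d, q)
  "bobqdrr" → prefix "bob" already present; 4 new (q, d, r, r)
  "qbqoqdr" → prefix "qbqoq" already present; 2 new (d, r)
Total nodes = 3 + 4 + 3 + 8 + 2 + 4 + 1 + 2 + 7 + 2 + 2 + 2 + 5 + 2 + 7 + 4 + 2 = 60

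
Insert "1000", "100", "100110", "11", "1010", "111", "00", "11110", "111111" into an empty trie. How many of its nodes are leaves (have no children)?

Leaves are exactly the stored words that no other stored word extends.
Those words: "00", "1000", "100110", "1010", "11110", "111111"
Leaf count: 6

6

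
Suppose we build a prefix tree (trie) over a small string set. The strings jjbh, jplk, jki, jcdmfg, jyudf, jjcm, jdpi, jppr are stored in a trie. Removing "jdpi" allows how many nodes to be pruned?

3

A node on "jdpi"'s path can go only if nothing else ends at it or branches off below it.
The suffix "dpi" (3 nodes) is used only by "jdpi"; the node for "j" still has the child "j", so pruning stops there.
Nodes removed: 3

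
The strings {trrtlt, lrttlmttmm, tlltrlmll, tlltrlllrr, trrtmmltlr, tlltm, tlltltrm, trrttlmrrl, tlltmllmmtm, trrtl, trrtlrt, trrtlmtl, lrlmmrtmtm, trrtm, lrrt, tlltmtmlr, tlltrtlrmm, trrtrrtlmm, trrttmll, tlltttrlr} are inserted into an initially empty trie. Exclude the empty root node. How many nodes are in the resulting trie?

89

Insert word by word; a character creates a node only if that edge doesn't already exist:
  "trrtlt" → 6 new (t, r, r, t, l, t)
  "lrttlmttmm" → 10 new (l, r, t, t, l, m, t, t, m, m)
  "tlltrlmll" → prefix "t" already present; 8 new (l, l, t, r, l, m, l, l)
  "tlltrlllrr" → prefix "tlltrl" already present; 4 new (l, l, r, r)
  "trrtmmltlr" → prefix "trrt" already present; 6 new (m, m, l, t, l, r)
  "tlltm" → prefix "tllt" already present; 1 new (m)
  "tlltltrm" → prefix "tllt" already present; 4 new (l, t, r, m)
  "trrttlmrrl" → prefix "trrt" already present; 6 new (t, l, m, r, r, l)
  "tlltmllmmtm" → prefix "tlltm" already present; 6 new (l, l, m, m, t, m)
  "trrtl" → prefix "trrtl" already present; 0 new (none)
  "trrtlrt" → prefix "trrtl" already present; 2 new (r, t)
  "trrtlmtl" → prefix "trrtl" already present; 3 new (m, t, l)
  "lrlmmrtmtm" → prefix "lr" already present; 8 new (l, m, m, r, t, m, t, m)
  "trrtm" → prefix "trrtm" already present; 0 new (none)
  "lrrt" → prefix "lr" already present; 2 new (r, t)
  "tlltmtmlr" → prefix "tlltm" already present; 4 new (t, m, l, r)
  "tlltrtlrmm" → prefix "tlltr" already present; 5 new (t, l, r, m, m)
  "trrtrrtlmm" → prefix "trrt" already present; 6 new (r, r, t, l, m, m)
  "trrttmll" → prefix "trrtt" already present; 3 new (m, l, l)
  "tlltttrlr" → prefix "tllt" already present; 5 new (t, t, r, l, r)
Total nodes = 6 + 10 + 8 + 4 + 6 + 1 + 4 + 6 + 6 + 0 + 2 + 3 + 8 + 0 + 2 + 4 + 5 + 6 + 3 + 5 = 89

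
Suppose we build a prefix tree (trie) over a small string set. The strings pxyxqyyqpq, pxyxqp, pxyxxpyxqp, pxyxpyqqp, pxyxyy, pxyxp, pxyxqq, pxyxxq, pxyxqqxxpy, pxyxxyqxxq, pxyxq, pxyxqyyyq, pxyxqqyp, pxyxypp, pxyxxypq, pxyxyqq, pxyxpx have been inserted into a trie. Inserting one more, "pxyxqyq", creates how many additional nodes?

1

Walking "pxyxqyq" from the root, the first 6 characters ("pxyxqy") follow existing edges; "q" is the first miss.
Each of the 1 remaining characters creates one node.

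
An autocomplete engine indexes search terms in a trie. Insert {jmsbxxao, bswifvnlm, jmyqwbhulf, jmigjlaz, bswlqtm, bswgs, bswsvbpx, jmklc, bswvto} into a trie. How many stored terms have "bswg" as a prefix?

Walk to "bswg"; the words in its subtree are exactly those with that prefix.
Words under "bswg": bswgs
Count: 1

1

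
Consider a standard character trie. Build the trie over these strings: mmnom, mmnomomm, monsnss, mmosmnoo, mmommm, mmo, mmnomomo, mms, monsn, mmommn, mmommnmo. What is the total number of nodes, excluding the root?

Trie structure (* marks end of a word):
(root)
└─ m
   ├─ m
   │  ├─ n
   │  │  └─ o
   │  │     └─ m *
   │  │        └─ o
   │  │           └─ m
   │  │              ├─ m *
   │  │              └─ o *
   │  ├─ o *
   │  │  ├─ m
   │  │  │  └─ m
   │  │  │     ├─ m *
   │  │  │     └─ n *
   │  │  │        └─ m
   │  │  │           └─ o *
   │  │  └─ s
   │  │     └─ m
   │  │        └─ n
   │  │           └─ o
   │  │              └─ o *
   │  └─ s *
   └─ o
      └─ n
         └─ s
            └─ n *
               └─ s
                  └─ s *
Counting every labelled node above: 28.

28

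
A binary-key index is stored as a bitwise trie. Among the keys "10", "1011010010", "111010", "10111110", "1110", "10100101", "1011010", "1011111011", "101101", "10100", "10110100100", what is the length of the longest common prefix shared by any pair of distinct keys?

10

Look for the deepest trie node that still has at least two words in its subtree.
e.g. "1011010010" and "10110100100" share the prefix "1011010010" of length 10; no pair shares a longer one.
Longest shared-prefix length: 10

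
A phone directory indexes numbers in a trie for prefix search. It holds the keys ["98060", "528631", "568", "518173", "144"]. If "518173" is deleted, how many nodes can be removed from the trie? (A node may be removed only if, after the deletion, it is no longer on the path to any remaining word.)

Walk "518173" from the leaf back toward the root, removing each node that no remaining word uses.
The suffix "18173" (5 nodes) is used only by "518173"; the node for "5" still has the child "2", so pruning stops there.
Nodes removed: 5

5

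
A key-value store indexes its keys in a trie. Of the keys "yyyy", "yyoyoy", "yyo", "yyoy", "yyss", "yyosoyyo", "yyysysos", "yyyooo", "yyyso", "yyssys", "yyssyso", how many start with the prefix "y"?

Walk to "y"; the words in its subtree are exactly those with that prefix.
Matches: "yyo", "yyosoyyo", "yyoy", "yyoyoy", "yyss", "yyssys", "yyssyso", "yyyooo", "yyyso", "yyysysos", "yyyy"
Count: 11

11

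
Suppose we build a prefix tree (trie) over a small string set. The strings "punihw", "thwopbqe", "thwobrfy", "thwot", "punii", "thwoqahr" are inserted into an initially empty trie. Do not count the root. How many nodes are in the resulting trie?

For each word, the new-node count is its length minus the longest prefix already in the trie:
  "punihw" → 6 new (p, u, n, i, h, w)
  "thwopbqe" → 8 new (t, h, w, o, p, b, q, e)
  "thwobrfy" → prefix "thwo" already present; 4 new (b, r, f, y)
  "thwot" → prefix "thwo" already present; 1 new (t)
  "punii" → prefix "puni" already present; 1 new (i)
  "thwoqahr" → prefix "thwo" already present; 4 new (q, a, h, r)
Total nodes = 6 + 8 + 4 + 1 + 1 + 4 = 24

24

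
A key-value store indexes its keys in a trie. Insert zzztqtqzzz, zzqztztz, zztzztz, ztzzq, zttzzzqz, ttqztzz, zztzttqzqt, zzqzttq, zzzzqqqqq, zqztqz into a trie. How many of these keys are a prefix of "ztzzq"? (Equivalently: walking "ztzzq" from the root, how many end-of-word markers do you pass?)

1

Check each prefix of "ztzzq" against the stored set — each match is an end-marker on the path.
Prefixes of the query that are stored words: "ztzzq"
Count: 1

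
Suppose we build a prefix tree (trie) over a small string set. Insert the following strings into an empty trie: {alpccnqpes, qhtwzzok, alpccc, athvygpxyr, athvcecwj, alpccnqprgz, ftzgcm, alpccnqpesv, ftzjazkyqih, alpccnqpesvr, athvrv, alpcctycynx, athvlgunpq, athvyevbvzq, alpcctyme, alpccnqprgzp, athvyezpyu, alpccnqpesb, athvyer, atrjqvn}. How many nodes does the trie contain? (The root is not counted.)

Insert word by word; a character creates a node only if that edge doesn't already exist:
  "alpccnqpes" → 10 new (a, l, p, c, c, n, q, p, e, s)
  "qhtwzzok" → 8 new (q, h, t, w, z, z, o, k)
  "alpccc" → prefix "alpcc" already present; 1 new (c)
  "athvygpxyr" → prefix "a" already present; 9 new (t, h, v, y, g, p, x, y, r)
  "athvcecwj" → prefix "athv" already present; 5 new (c, e, c, w, j)
  "alpccnqprgz" → prefix "alpccnqp" already present; 3 new (r, g, z)
  "ftzgcm" → 6 new (f, t, z, g, c, m)
  "alpccnqpesv" → prefix "alpccnqpes" already present; 1 new (v)
  "ftzjazkyqih" → prefix "ftz" already present; 8 new (j, a, z, k, y, q, i, h)
  "alpccnqpesvr" → prefix "alpccnqpesv" already present; 1 new (r)
  "athvrv" → prefix "athv" already present; 2 new (r, v)
  "alpcctycynx" → prefix "alpcc" already present; 6 new (t, y, c, y, n, x)
  "athvlgunpq" → prefix "athv" already present; 6 new (l, g, u, n, p, q)
  "athvyevbvzq" → prefix "athvy" already present; 6 new (e, v, b, v, z, q)
  "alpcctyme" → prefix "alpccty" already present; 2 new (m, e)
  "alpccnqprgzp" → prefix "alpccnqprgz" already present; 1 new (p)
  "athvyezpyu" → prefix "athvye" already present; 4 new (z, p, y, u)
  "alpccnqpesb" → prefix "alpccnqpes" already present; 1 new (b)
  "athvyer" → prefix "athvye" already present; 1 new (r)
  "atrjqvn" → prefix "at" already present; 5 new (r, j, q, v, n)
Total nodes = 10 + 8 + 1 + 9 + 5 + 3 + 6 + 1 + 8 + 1 + 2 + 6 + 6 + 6 + 2 + 1 + 4 + 1 + 1 + 5 = 86

86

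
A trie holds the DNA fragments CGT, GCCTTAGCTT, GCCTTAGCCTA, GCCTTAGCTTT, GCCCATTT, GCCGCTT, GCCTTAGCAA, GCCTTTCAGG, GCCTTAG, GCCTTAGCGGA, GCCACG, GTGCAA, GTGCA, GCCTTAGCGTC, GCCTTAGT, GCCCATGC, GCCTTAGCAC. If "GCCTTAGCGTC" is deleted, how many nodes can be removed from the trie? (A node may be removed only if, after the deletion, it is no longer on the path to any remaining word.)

After clearing the end-marker at "GCCTTAGCGTC", prune upward until reaching a node still needed by another word.
The suffix "TC" (2 nodes) is used only by "GCCTTAGCGTC"; the node for "GCCTTAGCG" still has the child "G", so pruning stops there.
Nodes removed: 2

2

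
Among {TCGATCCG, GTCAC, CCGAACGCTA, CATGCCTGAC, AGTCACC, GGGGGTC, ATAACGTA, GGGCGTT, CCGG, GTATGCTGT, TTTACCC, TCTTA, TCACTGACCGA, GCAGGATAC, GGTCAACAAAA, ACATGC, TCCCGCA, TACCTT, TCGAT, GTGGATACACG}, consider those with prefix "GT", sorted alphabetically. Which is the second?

GTCAC

Filter for "GT…" and sort: "GTATGCTGT", "GTCAC", "GTGGATACACG"
The 2nd is GTCAC.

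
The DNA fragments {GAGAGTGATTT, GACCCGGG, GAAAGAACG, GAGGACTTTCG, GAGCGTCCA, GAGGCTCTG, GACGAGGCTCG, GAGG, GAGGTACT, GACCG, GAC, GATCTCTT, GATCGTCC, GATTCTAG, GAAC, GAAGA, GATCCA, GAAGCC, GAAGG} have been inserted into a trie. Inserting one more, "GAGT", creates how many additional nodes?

"GAG" is already a path in the trie; the remaining "T" must be added.
So 4 − 3 = 1 new nodes.

1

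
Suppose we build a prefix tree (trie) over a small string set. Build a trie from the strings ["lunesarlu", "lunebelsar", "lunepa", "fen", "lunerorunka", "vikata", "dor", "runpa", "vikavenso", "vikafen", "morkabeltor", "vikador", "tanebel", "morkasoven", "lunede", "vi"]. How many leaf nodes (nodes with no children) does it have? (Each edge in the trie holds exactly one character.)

15

A leaf is a node with no children — equivalently, the end of a word that is not a proper prefix of any other stored word.
Those words: "dor", "fen", "lunebelsar", "lunede", "lunepa", "lunerorunka", "lunesarlu", "morkabeltor", "morkasoven", "runpa", "tanebel", "vikador", "vikafen", "vikata", "vikavenso"
Leaf count: 15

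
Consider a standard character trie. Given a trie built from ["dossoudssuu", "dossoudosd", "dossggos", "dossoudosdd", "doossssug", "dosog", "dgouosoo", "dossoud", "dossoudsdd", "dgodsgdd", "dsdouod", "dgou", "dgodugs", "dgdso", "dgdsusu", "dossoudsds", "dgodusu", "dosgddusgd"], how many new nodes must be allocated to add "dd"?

1

"d" is already a path in the trie; the remaining "d" must be added.
New nodes needed: |"dd"| − 1 = 2 − 1 = 1.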